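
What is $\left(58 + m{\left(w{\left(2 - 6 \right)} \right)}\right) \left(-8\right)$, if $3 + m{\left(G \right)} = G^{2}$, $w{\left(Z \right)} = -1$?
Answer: $-448$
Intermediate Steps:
$m{\left(G \right)} = -3 + G^{2}$
$\left(58 + m{\left(w{\left(2 - 6 \right)} \right)}\right) \left(-8\right) = \left(58 - \left(3 - \left(-1\right)^{2}\right)\right) \left(-8\right) = \left(58 + \left(-3 + 1\right)\right) \left(-8\right) = \left(58 - 2\right) \left(-8\right) = 56 \left(-8\right) = -448$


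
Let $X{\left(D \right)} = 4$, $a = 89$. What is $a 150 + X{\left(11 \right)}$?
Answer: $13354$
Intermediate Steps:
$a 150 + X{\left(11 \right)} = 89 \cdot 150 + 4 = 13350 + 4 = 13354$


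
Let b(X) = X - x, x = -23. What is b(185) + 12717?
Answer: 12925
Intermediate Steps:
b(X) = 23 + X (b(X) = X - 1*(-23) = X + 23 = 23 + X)
b(185) + 12717 = (23 + 185) + 12717 = 208 + 12717 = 12925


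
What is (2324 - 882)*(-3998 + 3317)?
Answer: -982002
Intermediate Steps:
(2324 - 882)*(-3998 + 3317) = 1442*(-681) = -982002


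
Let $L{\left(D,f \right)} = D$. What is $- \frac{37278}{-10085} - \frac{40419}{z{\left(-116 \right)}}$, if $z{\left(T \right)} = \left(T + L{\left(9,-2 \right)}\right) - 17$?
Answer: $\frac{412248087}{1250540} \approx 329.66$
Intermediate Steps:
$z{\left(T \right)} = -8 + T$ ($z{\left(T \right)} = \left(T + 9\right) - 17 = \left(9 + T\right) - 17 = -8 + T$)
$- \frac{37278}{-10085} - \frac{40419}{z{\left(-116 \right)}} = - \frac{37278}{-10085} - \frac{40419}{-8 - 116} = \left(-37278\right) \left(- \frac{1}{10085}\right) - \frac{40419}{-124} = \frac{37278}{10085} - - \frac{40419}{124} = \frac{37278}{10085} + \frac{40419}{124} = \frac{412248087}{1250540}$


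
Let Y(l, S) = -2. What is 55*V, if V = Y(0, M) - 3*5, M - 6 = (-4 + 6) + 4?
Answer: -935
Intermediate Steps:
M = 12 (M = 6 + ((-4 + 6) + 4) = 6 + (2 + 4) = 6 + 6 = 12)
V = -17 (V = -2 - 3*5 = -2 - 1*15 = -2 - 15 = -17)
55*V = 55*(-17) = -935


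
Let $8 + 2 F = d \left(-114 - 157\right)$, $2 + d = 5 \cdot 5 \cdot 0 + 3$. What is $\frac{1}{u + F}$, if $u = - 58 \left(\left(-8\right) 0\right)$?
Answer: $- \frac{2}{279} \approx -0.0071685$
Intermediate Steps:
$u = 0$ ($u = \left(-58\right) 0 = 0$)
$d = 1$ ($d = -2 + \left(5 \cdot 5 \cdot 0 + 3\right) = -2 + \left(5 \cdot 0 + 3\right) = -2 + \left(0 + 3\right) = -2 + 3 = 1$)
$F = - \frac{279}{2}$ ($F = -4 + \frac{1 \left(-114 - 157\right)}{2} = -4 + \frac{1 \left(-271\right)}{2} = -4 + \frac{1}{2} \left(-271\right) = -4 - \frac{271}{2} = - \frac{279}{2} \approx -139.5$)
$\frac{1}{u + F} = \frac{1}{0 - \frac{279}{2}} = \frac{1}{- \frac{279}{2}} = - \frac{2}{279}$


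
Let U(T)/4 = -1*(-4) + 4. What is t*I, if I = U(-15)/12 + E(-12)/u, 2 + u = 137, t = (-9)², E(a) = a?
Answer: 1044/5 ≈ 208.80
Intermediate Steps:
t = 81
U(T) = 32 (U(T) = 4*(-1*(-4) + 4) = 4*(4 + 4) = 4*8 = 32)
u = 135 (u = -2 + 137 = 135)
I = 116/45 (I = 32/12 - 12/135 = 32*(1/12) - 12*1/135 = 8/3 - 4/45 = 116/45 ≈ 2.5778)
t*I = 81*(116/45) = 1044/5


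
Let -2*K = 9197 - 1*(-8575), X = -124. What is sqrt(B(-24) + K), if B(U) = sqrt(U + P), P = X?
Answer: sqrt(-8886 + 2*I*sqrt(37)) ≈ 0.0645 + 94.266*I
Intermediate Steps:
P = -124
B(U) = sqrt(-124 + U) (B(U) = sqrt(U - 124) = sqrt(-124 + U))
K = -8886 (K = -(9197 - 1*(-8575))/2 = -(9197 + 8575)/2 = -1/2*17772 = -8886)
sqrt(B(-24) + K) = sqrt(sqrt(-124 - 24) - 8886) = sqrt(sqrt(-148) - 8886) = sqrt(2*I*sqrt(37) - 8886) = sqrt(-8886 + 2*I*sqrt(37))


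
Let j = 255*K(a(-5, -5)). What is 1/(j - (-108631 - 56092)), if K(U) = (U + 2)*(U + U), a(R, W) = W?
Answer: 1/172373 ≈ 5.8014e-6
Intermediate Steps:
K(U) = 2*U*(2 + U) (K(U) = (2 + U)*(2*U) = 2*U*(2 + U))
j = 7650 (j = 255*(2*(-5)*(2 - 5)) = 255*(2*(-5)*(-3)) = 255*30 = 7650)
1/(j - (-108631 - 56092)) = 1/(7650 - (-108631 - 56092)) = 1/(7650 - 1*(-164723)) = 1/(7650 + 164723) = 1/172373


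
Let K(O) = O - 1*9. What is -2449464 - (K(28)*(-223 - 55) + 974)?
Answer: -2445156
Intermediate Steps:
K(O) = -9 + O (K(O) = O - 9 = -9 + O)
-2449464 - (K(28)*(-223 - 55) + 974) = -2449464 - ((-9 + 28)*(-223 - 55) + 974) = -2449464 - (19*(-278) + 974) = -2449464 - (-5282 + 974) = -2449464 - 1*(-4308) = -2449464 + 4308 = -2445156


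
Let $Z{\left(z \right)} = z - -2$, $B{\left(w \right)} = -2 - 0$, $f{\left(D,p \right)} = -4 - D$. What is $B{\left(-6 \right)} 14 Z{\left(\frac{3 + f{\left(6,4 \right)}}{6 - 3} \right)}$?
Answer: $\frac{28}{3} \approx 9.3333$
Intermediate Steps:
$B{\left(w \right)} = -2$ ($B{\left(w \right)} = -2 + 0 = -2$)
$Z{\left(z \right)} = 2 + z$ ($Z{\left(z \right)} = z + 2 = 2 + z$)
$B{\left(-6 \right)} 14 Z{\left(\frac{3 + f{\left(6,4 \right)}}{6 - 3} \right)} = \left(-2\right) 14 \left(2 + \frac{3 - 10}{6 - 3}\right) = - 28 \left(2 + \frac{3 - 10}{3}\right) = - 28 \left(2 + \left(3 - 10\right) \frac{1}{3}\right) = - 28 \left(2 - \frac{7}{3}\right) = \left(-28\right) \left(- \frac{1}{3}\right) = \frac{28}{3}$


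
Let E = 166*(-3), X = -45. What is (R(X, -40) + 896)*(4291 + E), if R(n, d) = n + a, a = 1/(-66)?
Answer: 213033845/66 ≈ 3.2278e+6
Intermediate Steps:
a = -1/66 ≈ -0.015152
R(n, d) = -1/66 + n (R(n, d) = n - 1/66 = -1/66 + n)
E = -498
(R(X, -40) + 896)*(4291 + E) = ((-1/66 - 45) + 896)*(4291 - 498) = (-2971/66 + 896)*3793 = (56165/66)*3793 = 213033845/66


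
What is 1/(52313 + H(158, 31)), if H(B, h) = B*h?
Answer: 1/57211 ≈ 1.7479e-5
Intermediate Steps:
1/(52313 + H(158, 31)) = 1/(52313 + 158*31) = 1/(52313 + 4898) = 1/57211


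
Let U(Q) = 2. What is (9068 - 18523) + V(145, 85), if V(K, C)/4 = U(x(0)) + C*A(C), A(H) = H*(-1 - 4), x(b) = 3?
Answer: -153947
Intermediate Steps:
A(H) = -5*H (A(H) = H*(-5) = -5*H)
V(K, C) = 8 - 20*C² (V(K, C) = 4*(2 + C*(-5*C)) = 4*(2 - 5*C²) = 8 - 20*C²)
(9068 - 18523) + V(145, 85) = (9068 - 18523) + (8 - 20*85²) = -9455 + (8 - 20*7225) = -9455 + (8 - 144500) = -9455 - 144492 = -153947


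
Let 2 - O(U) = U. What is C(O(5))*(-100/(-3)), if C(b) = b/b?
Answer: 100/3 ≈ 33.333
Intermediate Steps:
O(U) = 2 - U
C(b) = 1
C(O(5))*(-100/(-3)) = 1*(-100/(-3)) = 1*(-100*(-1)/3) = 1*(-10*(-10/3)) = 1*(100/3) = 100/3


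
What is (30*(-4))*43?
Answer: -5160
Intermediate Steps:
(30*(-4))*43 = -120*43 = -5160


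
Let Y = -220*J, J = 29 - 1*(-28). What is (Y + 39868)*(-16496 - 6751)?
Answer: -635294016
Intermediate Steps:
J = 57 (J = 29 + 28 = 57)
Y = -12540 (Y = -220*57 = -12540)
(Y + 39868)*(-16496 - 6751) = (-12540 + 39868)*(-16496 - 6751) = 27328*(-23247) = -635294016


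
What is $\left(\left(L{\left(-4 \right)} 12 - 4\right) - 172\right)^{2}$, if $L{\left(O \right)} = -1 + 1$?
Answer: $30976$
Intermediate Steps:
$L{\left(O \right)} = 0$
$\left(\left(L{\left(-4 \right)} 12 - 4\right) - 172\right)^{2} = \left(\left(0 \cdot 12 - 4\right) - 172\right)^{2} = \left(\left(0 - 4\right) - 172\right)^{2} = \left(-4 - 172\right)^{2} = \left(-176\right)^{2} = 30976$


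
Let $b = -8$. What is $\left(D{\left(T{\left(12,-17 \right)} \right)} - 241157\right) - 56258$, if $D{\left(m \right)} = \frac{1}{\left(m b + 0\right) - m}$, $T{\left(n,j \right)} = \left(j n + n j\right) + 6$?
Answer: $- \frac{1076047469}{3618} \approx -2.9742 \cdot 10^{5}$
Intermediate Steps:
$T{\left(n,j \right)} = 6 + 2 j n$ ($T{\left(n,j \right)} = \left(j n + j n\right) + 6 = 2 j n + 6 = 6 + 2 j n$)
$D{\left(m \right)} = - \frac{1}{9 m}$ ($D{\left(m \right)} = \frac{1}{\left(m \left(-8\right) + 0\right) - m} = \frac{1}{\left(- 8 m + 0\right) - m} = \frac{1}{- 8 m - m} = \frac{1}{\left(-9\right) m} = - \frac{1}{9 m}$)
$\left(D{\left(T{\left(12,-17 \right)} \right)} - 241157\right) - 56258 = \left(- \frac{1}{9 \left(6 + 2 \left(-17\right) 12\right)} - 241157\right) - 56258 = \left(- \frac{1}{9 \left(6 - 408\right)} - 241157\right) - 56258 = \left(- \frac{1}{9 \left(-402\right)} - 241157\right) - 56258 = \left(\left(- \frac{1}{9}\right) \left(- \frac{1}{402}\right) - 241157\right) - 56258 = \left(\frac{1}{3618} - 241157\right) - 56258 = - \frac{872506025}{3618} - 56258 = - \frac{1076047469}{3618}$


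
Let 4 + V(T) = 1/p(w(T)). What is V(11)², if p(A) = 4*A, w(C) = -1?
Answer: 289/16 ≈ 18.063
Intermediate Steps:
V(T) = -17/4 (V(T) = -4 + 1/(4*(-1)) = -4 + 1/(-4) = -4 - ¼ = -17/4)
V(11)² = (-17/4)² = 289/16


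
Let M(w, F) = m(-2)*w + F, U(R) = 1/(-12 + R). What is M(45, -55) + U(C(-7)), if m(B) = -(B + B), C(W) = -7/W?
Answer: 1374/11 ≈ 124.91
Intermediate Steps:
m(B) = -2*B
M(w, F) = F + 4*w (M(w, F) = (-2*(-2))*w + F = 4*w + F = F + 4*w)
M(45, -55) + U(C(-7)) = (-55 + 4*45) + 1/(-12 - 7/(-7)) = (-55 + 180) + 1/(-12 - 7*(-1/7)) = 125 + 1/(-12 + 1) = 125 + 1/(-11) = 125 - 1/11 = 1374/11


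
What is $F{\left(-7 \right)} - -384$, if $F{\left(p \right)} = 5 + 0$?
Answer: $389$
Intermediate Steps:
$F{\left(p \right)} = 5$
$F{\left(-7 \right)} - -384 = 5 - -384 = 5 + 384 = 389$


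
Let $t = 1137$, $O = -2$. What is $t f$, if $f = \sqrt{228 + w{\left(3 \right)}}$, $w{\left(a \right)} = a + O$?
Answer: $1137 \sqrt{229} \approx 17206.0$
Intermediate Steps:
$w{\left(a \right)} = -2 + a$ ($w{\left(a \right)} = a - 2 = -2 + a$)
$f = \sqrt{229}$ ($f = \sqrt{228 + \left(-2 + 3\right)} = \sqrt{228 + 1} = \sqrt{229} \approx 15.133$)
$t f = 1137 \sqrt{229}$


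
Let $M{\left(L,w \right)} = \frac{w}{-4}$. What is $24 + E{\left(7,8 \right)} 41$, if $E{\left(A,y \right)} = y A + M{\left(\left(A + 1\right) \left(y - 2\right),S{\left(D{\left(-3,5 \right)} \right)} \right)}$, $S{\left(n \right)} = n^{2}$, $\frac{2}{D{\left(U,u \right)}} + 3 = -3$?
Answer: $\frac{83479}{36} \approx 2318.9$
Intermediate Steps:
$D{\left(U,u \right)} = - \frac{1}{3}$ ($D{\left(U,u \right)} = \frac{2}{-3 - 3} = \frac{2}{-6} = 2 \left(- \frac{1}{6}\right) = - \frac{1}{3}$)
$M{\left(L,w \right)} = - \frac{w}{4}$ ($M{\left(L,w \right)} = w \left(- \frac{1}{4}\right) = - \frac{w}{4}$)
$E{\left(A,y \right)} = - \frac{1}{36} + A y$ ($E{\left(A,y \right)} = y A - \frac{\left(- \frac{1}{3}\right)^{2}}{4} = A y - \frac{1}{36} = - \frac{1}{36} + A y$)
$24 + E{\left(7,8 \right)} 41 = 24 + \left(- \frac{1}{36} + 7 \cdot 8\right) 41 = 24 + \left(- \frac{1}{36} + 56\right) 41 = 24 + \frac{2015}{36} \cdot 41 = 24 + \frac{82615}{36} = \frac{83479}{36}$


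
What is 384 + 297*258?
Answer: 77010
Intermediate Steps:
384 + 297*258 = 384 + 76626 = 77010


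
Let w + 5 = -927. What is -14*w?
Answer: 13048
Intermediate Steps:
w = -932 (w = -5 - 927 = -932)
-14*w = -14*(-932) = 13048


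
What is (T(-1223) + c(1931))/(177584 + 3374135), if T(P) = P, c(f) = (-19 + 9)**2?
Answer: -1123/3551719 ≈ -0.00031618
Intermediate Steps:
c(f) = 100 (c(f) = (-10)**2 = 100)
(T(-1223) + c(1931))/(177584 + 3374135) = (-1223 + 100)/(177584 + 3374135) = -1123/3551719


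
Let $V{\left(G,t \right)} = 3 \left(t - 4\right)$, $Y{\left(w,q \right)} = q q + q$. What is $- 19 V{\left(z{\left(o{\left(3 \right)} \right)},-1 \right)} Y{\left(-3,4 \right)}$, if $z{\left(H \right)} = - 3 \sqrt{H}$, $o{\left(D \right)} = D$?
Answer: $5700$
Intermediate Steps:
$Y{\left(w,q \right)} = q + q^{2}$ ($Y{\left(w,q \right)} = q^{2} + q = q + q^{2}$)
$V{\left(G,t \right)} = -12 + 3 t$ ($V{\left(G,t \right)} = 3 \left(-4 + t\right) = -12 + 3 t$)
$- 19 V{\left(z{\left(o{\left(3 \right)} \right)},-1 \right)} Y{\left(-3,4 \right)} = - 19 \left(-12 + 3 \left(-1\right)\right) 4 \left(1 + 4\right) = - 19 \left(-12 - 3\right) 4 \cdot 5 = \left(-19\right) \left(-15\right) 20 = 285 \cdot 20 = 5700$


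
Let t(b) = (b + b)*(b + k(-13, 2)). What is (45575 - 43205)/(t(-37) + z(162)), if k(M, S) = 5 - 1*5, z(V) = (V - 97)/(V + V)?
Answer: 767880/887177 ≈ 0.86553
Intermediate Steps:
z(V) = (-97 + V)/(2*V) (z(V) = (-97 + V)/((2*V)) = (-97 + V)*(1/(2*V)) = (-97 + V)/(2*V))
k(M, S) = 0 (k(M, S) = 5 - 5 = 0)
t(b) = 2*b² (t(b) = (b + b)*(b + 0) = (2*b)*b = 2*b²)
(45575 - 43205)/(t(-37) + z(162)) = (45575 - 43205)/(2*(-37)² + (½)*(-97 + 162)/162) = 2370/(2*1369 + (½)*(1/162)*65) = 2370/(2738 + 65/324) = 2370/(887177/324) = 2370*(324/887177) = 767880/887177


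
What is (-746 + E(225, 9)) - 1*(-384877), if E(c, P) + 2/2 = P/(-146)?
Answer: 56082971/146 ≈ 3.8413e+5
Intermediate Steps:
E(c, P) = -1 - P/146 (E(c, P) = -1 + P/(-146) = -1 + P*(-1/146) = -1 - P/146)
(-746 + E(225, 9)) - 1*(-384877) = (-746 + (-1 - 1/146*9)) - 1*(-384877) = (-746 + (-1 - 9/146)) + 384877 = (-746 - 155/146) + 384877 = -109071/146 + 384877 = 56082971/146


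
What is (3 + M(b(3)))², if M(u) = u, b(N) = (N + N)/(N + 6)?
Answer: 121/9 ≈ 13.444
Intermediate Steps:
b(N) = 2*N/(6 + N) (b(N) = (2*N)/(6 + N) = 2*N/(6 + N))
(3 + M(b(3)))² = (3 + 2*3/(6 + 3))² = (3 + 2*3/9)² = (3 + 2*3*(⅑))² = (3 + ⅔)² = (11/3)² = 121/9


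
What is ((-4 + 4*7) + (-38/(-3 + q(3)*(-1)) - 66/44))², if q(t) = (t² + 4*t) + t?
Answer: 1666681/2916 ≈ 571.56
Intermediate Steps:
q(t) = t² + 5*t
((-4 + 4*7) + (-38/(-3 + q(3)*(-1)) - 66/44))² = ((-4 + 4*7) + (-38/(-3 + (3*(5 + 3))*(-1)) - 66/44))² = ((-4 + 28) + (-38/(-3 + (3*8)*(-1)) - 66*1/44))² = (24 + (-38/(-3 + 24*(-1)) - 3/2))² = (24 + (-38/(-3 - 24) - 3/2))² = (24 + (-38/(-27) - 3/2))² = (24 + (-38*(-1/27) - 3/2))² = (24 + (38/27 - 3/2))² = (24 - 5/54)² = (1291/54)² = 1666681/2916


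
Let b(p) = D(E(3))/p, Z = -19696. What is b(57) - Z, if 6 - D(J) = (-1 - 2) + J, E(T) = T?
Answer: 374226/19 ≈ 19696.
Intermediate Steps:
D(J) = 9 - J (D(J) = 6 - ((-1 - 2) + J) = 6 - (-3 + J) = 6 + (3 - J) = 9 - J)
b(p) = 6/p (b(p) = (9 - 1*3)/p = (9 - 3)/p = 6/p)
b(57) - Z = 6/57 - 1*(-19696) = 6*(1/57) + 19696 = 2/19 + 19696 = 374226/19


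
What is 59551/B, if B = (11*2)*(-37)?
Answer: -59551/814 ≈ -73.158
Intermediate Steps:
B = -814 (B = 22*(-37) = -814)
59551/B = 59551/(-814) = 59551*(-1/814) = -59551/814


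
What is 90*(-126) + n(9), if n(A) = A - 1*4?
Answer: -11335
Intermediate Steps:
n(A) = -4 + A (n(A) = A - 4 = -4 + A)
90*(-126) + n(9) = 90*(-126) + (-4 + 9) = -11340 + 5 = -11335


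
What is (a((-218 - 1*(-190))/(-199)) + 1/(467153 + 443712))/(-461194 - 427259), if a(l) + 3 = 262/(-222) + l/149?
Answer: 12528904705679/2663488318465516545 ≈ 4.7039e-6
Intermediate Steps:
a(l) = -464/111 + l/149 (a(l) = -3 + (262/(-222) + l/149) = -3 + (262*(-1/222) + l*(1/149)) = -3 + (-131/111 + l/149) = -464/111 + l/149)
(a((-218 - 1*(-190))/(-199)) + 1/(467153 + 443712))/(-461194 - 427259) = ((-464/111 + ((-218 - 1*(-190))/(-199))/149) + 1/(467153 + 443712))/(-461194 - 427259) = ((-464/111 + ((-218 + 190)*(-1/199))/149) + 1/910865)/(-888453) = ((-464/111 + (-28*(-1/199))/149) + 1/910865)*(-1/888453) = ((-464/111 + (1/149)*(28/199)) + 1/910865)*(-1/888453) = ((-464/111 + 28/29651) + 1/910865)*(-1/888453) = (-13754956/3291261 + 1/910865)*(-1/888453) = -12528904705679/2997894450765*(-1/888453) = 12528904705679/2663488318465516545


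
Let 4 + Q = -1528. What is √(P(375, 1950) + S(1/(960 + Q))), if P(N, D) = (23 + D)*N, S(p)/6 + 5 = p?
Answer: √60516360762/286 ≈ 860.14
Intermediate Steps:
Q = -1532 (Q = -4 - 1528 = -1532)
S(p) = -30 + 6*p
P(N, D) = N*(23 + D)
√(P(375, 1950) + S(1/(960 + Q))) = √(375*(23 + 1950) + (-30 + 6/(960 - 1532))) = √(375*1973 + (-30 + 6/(-572))) = √(739875 + (-30 + 6*(-1/572))) = √(739875 + (-30 - 3/286)) = √(739875 - 8583/286) = √(211595667/286) = √60516360762/286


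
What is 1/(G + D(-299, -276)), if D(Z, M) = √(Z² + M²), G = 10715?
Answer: 10715/114645648 - 23*√313/114645648 ≈ 8.9913e-5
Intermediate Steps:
D(Z, M) = √(M² + Z²)
1/(G + D(-299, -276)) = 1/(10715 + √((-276)² + (-299)²)) = 1/(10715 + √(76176 + 89401)) = 1/(10715 + √165577) = 1/(10715 + 23*√313)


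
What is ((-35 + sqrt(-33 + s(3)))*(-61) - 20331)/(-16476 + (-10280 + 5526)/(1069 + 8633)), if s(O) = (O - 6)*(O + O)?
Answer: 88268796/79927453 + 295911*I*sqrt(51)/79927453 ≈ 1.1044 + 0.026439*I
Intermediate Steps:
s(O) = 2*O*(-6 + O) (s(O) = (-6 + O)*(2*O) = 2*O*(-6 + O))
((-35 + sqrt(-33 + s(3)))*(-61) - 20331)/(-16476 + (-10280 + 5526)/(1069 + 8633)) = ((-35 + sqrt(-33 + 2*3*(-6 + 3)))*(-61) - 20331)/(-16476 + (-10280 + 5526)/(1069 + 8633)) = ((-35 + sqrt(-33 + 2*3*(-3)))*(-61) - 20331)/(-16476 - 4754/9702) = ((-35 + sqrt(-33 - 18))*(-61) - 20331)/(-16476 - 4754*1/9702) = ((-35 + sqrt(-51))*(-61) - 20331)/(-16476 - 2377/4851) = ((-35 + I*sqrt(51))*(-61) - 20331)/(-79927453/4851) = ((2135 - 61*I*sqrt(51)) - 20331)*(-4851/79927453) = (-18196 - 61*I*sqrt(51))*(-4851/79927453) = 88268796/79927453 + 295911*I*sqrt(51)/79927453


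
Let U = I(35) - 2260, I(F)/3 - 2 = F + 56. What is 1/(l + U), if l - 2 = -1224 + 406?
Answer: -1/2797 ≈ -0.00035753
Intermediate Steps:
l = -816 (l = 2 + (-1224 + 406) = 2 - 818 = -816)
I(F) = 174 + 3*F (I(F) = 6 + 3*(F + 56) = 6 + 3*(56 + F) = 6 + (168 + 3*F) = 174 + 3*F)
U = -1981 (U = (174 + 3*35) - 2260 = (174 + 105) - 2260 = 279 - 2260 = -1981)
1/(l + U) = 1/(-816 - 1981) = 1/(-2797) = -1/2797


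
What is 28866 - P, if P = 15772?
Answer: 13094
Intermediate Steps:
28866 - P = 28866 - 1*15772 = 28866 - 15772 = 13094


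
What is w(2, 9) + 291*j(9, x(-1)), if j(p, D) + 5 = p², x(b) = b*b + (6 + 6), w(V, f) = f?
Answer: 22125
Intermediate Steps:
x(b) = 12 + b² (x(b) = b² + 12 = 12 + b²)
j(p, D) = -5 + p²
w(2, 9) + 291*j(9, x(-1)) = 9 + 291*(-5 + 9²) = 9 + 291*(-5 + 81) = 9 + 291*76 = 9 + 22116 = 22125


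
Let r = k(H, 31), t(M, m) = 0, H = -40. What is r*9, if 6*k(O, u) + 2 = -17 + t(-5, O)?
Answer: -57/2 ≈ -28.500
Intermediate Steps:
k(O, u) = -19/6 (k(O, u) = -1/3 + (-17 + 0)/6 = -1/3 + (1/6)*(-17) = -1/3 - 17/6 = -19/6)
r = -19/6 ≈ -3.1667
r*9 = -19/6*9 = -57/2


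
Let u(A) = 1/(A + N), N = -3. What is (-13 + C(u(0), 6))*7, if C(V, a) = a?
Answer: -49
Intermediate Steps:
u(A) = 1/(-3 + A) (u(A) = 1/(A - 3) = 1/(-3 + A))
(-13 + C(u(0), 6))*7 = (-13 + 6)*7 = -7*7 = -49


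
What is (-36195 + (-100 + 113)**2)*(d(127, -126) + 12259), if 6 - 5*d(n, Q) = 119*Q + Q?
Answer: -2753142946/5 ≈ -5.5063e+8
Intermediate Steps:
d(n, Q) = 6/5 - 24*Q (d(n, Q) = 6/5 - (119*Q + Q)/5 = 6/5 - 24*Q)
(-36195 + (-100 + 113)**2)*(d(127, -126) + 12259) = (-36195 + (-100 + 113)**2)*((6/5 - 24*(-126)) + 12259) = (-36195 + 13**2)*((6/5 + 3024) + 12259) = (-36195 + 169)*(15126/5 + 12259) = -36026*76421/5 = -2753142946/5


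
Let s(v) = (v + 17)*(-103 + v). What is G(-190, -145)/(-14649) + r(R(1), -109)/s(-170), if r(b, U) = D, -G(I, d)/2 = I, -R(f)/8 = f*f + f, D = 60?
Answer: -87680/3578211 ≈ -0.024504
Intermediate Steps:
s(v) = (-103 + v)*(17 + v) (s(v) = (17 + v)*(-103 + v) = (-103 + v)*(17 + v))
R(f) = -8*f - 8*f² (R(f) = -8*(f*f + f) = -8*(f² + f) = -8*(f + f²) = -8*f - 8*f²)
G(I, d) = -2*I
r(b, U) = 60
G(-190, -145)/(-14649) + r(R(1), -109)/s(-170) = -2*(-190)/(-14649) + 60/(-1751 + (-170)² - 86*(-170)) = 380*(-1/14649) + 60/(-1751 + 28900 + 14620) = -20/771 + 60/41769 = -20/771 + 60*(1/41769) = -20/771 + 20/13923 = -87680/3578211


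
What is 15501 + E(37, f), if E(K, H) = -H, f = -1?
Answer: 15502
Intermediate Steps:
15501 + E(37, f) = 15501 - 1*(-1) = 15501 + 1 = 15502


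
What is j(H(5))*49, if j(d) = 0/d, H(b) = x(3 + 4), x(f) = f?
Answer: 0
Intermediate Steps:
H(b) = 7 (H(b) = 3 + 4 = 7)
j(d) = 0
j(H(5))*49 = 0*49 = 0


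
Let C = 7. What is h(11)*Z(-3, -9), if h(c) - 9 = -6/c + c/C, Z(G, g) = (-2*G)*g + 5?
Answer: -5404/11 ≈ -491.27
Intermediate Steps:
Z(G, g) = 5 - 2*G*g (Z(G, g) = -2*G*g + 5 = 5 - 2*G*g)
h(c) = 9 - 6/c + c/7 (h(c) = 9 + (-6/c + c/7) = 9 - 6/c + c/7)
h(11)*Z(-3, -9) = (9 - 6/11 + (⅐)*11)*(5 - 2*(-3)*(-9)) = (9 - 6*1/11 + 11/7)*(5 - 54) = (9 - 6/11 + 11/7)*(-49) = (772/77)*(-49) = -5404/11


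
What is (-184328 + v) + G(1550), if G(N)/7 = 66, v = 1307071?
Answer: 1123205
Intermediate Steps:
G(N) = 462 (G(N) = 7*66 = 462)
(-184328 + v) + G(1550) = (-184328 + 1307071) + 462 = 1122743 + 462 = 1123205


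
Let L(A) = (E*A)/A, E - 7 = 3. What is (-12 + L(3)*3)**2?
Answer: 324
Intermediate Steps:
E = 10 (E = 7 + 3 = 10)
L(A) = 10 (L(A) = (10*A)/A = 10)
(-12 + L(3)*3)**2 = (-12 + 10*3)**2 = (-12 + 30)**2 = 18**2 = 324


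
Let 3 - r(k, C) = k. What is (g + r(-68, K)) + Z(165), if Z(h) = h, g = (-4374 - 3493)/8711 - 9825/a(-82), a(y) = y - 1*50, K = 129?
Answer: 118637401/383284 ≈ 309.53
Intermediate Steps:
r(k, C) = 3 - k
a(y) = -50 + y (a(y) = y - 50 = -50 + y)
g = 28182377/383284 (g = (-4374 - 3493)/8711 - 9825/(-50 - 82) = -7867*1/8711 - 9825/(-132) = -7867/8711 - 9825*(-1/132) = -7867/8711 + 3275/44 = 28182377/383284 ≈ 73.529)
(g + r(-68, K)) + Z(165) = (28182377/383284 + (3 - 1*(-68))) + 165 = (28182377/383284 + (3 + 68)) + 165 = (28182377/383284 + 71) + 165 = 55395541/383284 + 165 = 118637401/383284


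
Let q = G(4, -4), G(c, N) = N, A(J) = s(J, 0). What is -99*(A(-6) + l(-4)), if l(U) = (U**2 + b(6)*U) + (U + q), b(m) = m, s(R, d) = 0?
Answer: 1584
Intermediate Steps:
A(J) = 0
q = -4
l(U) = -4 + U**2 + 7*U (l(U) = (U**2 + 6*U) + (U - 4) = (U**2 + 6*U) + (-4 + U) = -4 + U**2 + 7*U)
-99*(A(-6) + l(-4)) = -99*(0 + (-4 + (-4)**2 + 7*(-4))) = -99*(0 + (-4 + 16 - 28)) = -99*(0 - 16) = -99*(-16) = 1584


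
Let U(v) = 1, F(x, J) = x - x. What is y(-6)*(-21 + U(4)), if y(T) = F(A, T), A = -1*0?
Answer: 0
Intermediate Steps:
A = 0
F(x, J) = 0
y(T) = 0
y(-6)*(-21 + U(4)) = 0*(-21 + 1) = 0*(-20) = 0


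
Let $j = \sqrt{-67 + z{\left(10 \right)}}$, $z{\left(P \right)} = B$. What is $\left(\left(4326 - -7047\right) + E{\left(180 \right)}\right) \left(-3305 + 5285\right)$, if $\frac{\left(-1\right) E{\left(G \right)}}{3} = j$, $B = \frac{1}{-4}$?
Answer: $22518540 - 2970 i \sqrt{269} \approx 2.2519 \cdot 10^{7} - 48712.0 i$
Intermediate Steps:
$B = - \frac{1}{4} \approx -0.25$
$z{\left(P \right)} = - \frac{1}{4}$
$j = \frac{i \sqrt{269}}{2}$ ($j = \sqrt{-67 - \frac{1}{4}} = \sqrt{- \frac{269}{4}} = \frac{i \sqrt{269}}{2} \approx 8.2006 i$)
$E{\left(G \right)} = - \frac{3 i \sqrt{269}}{2}$ ($E{\left(G \right)} = - 3 \frac{i \sqrt{269}}{2} = - \frac{3 i \sqrt{269}}{2}$)
$\left(\left(4326 - -7047\right) + E{\left(180 \right)}\right) \left(-3305 + 5285\right) = \left(\left(4326 - -7047\right) - \frac{3 i \sqrt{269}}{2}\right) \left(-3305 + 5285\right) = \left(\left(4326 + 7047\right) - \frac{3 i \sqrt{269}}{2}\right) 1980 = \left(11373 - \frac{3 i \sqrt{269}}{2}\right) 1980 = 22518540 - 2970 i \sqrt{269}$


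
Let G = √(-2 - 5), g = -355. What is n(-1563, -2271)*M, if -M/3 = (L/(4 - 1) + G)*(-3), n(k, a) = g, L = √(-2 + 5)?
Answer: -1065*√3 - 3195*I*√7 ≈ -1844.6 - 8453.2*I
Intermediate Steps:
L = √3 ≈ 1.7320
n(k, a) = -355
G = I*√7 (G = √(-7) = I*√7 ≈ 2.6458*I)
M = 3*√3 + 9*I*√7 (M = -3*(√3/(4 - 1) + I*√7)*(-3) = -3*(√3/3 + I*√7)*(-3) = -3*(-√3 - 3*I*√7) = 3*√3 + 9*I*√7 ≈ 5.1962 + 23.812*I)
n(-1563, -2271)*M = -355*(3*√3 + 9*I*√7) = -1065*√3 - 3195*I*√7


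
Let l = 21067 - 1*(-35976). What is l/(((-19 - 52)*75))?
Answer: -57043/5325 ≈ -10.712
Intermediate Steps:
l = 57043 (l = 21067 + 35976 = 57043)
l/(((-19 - 52)*75)) = 57043/(((-19 - 52)*75)) = 57043/((-71*75)) = 57043/(-5325) = 57043*(-1/5325) = -57043/5325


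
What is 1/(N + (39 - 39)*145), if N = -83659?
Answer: -1/83659 ≈ -1.1953e-5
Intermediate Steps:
1/(N + (39 - 39)*145) = 1/(-83659 + (39 - 39)*145) = 1/(-83659 + 0*145) = 1/(-83659 + 0) = 1/(-83659) = -1/83659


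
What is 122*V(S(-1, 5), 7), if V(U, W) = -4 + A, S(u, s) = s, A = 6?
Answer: 244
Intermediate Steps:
V(U, W) = 2 (V(U, W) = -4 + 6 = 2)
122*V(S(-1, 5), 7) = 122*2 = 244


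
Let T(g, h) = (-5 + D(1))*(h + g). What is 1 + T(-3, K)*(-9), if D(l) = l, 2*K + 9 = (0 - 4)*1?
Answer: -341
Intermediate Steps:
K = -13/2 (K = -9/2 + ((0 - 4)*1)/2 = -9/2 + (-4*1)/2 = -9/2 + (½)*(-4) = -9/2 - 2 = -13/2 ≈ -6.5000)
T(g, h) = -4*g - 4*h (T(g, h) = (-5 + 1)*(h + g) = -4*(g + h) = -4*g - 4*h)
1 + T(-3, K)*(-9) = 1 + (-4*(-3) - 4*(-13/2))*(-9) = 1 + (12 + 26)*(-9) = 1 + 38*(-9) = 1 - 342 = -341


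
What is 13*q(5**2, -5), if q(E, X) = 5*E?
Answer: 1625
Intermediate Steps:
13*q(5**2, -5) = 13*(5*5**2) = 13*(5*25) = 13*125 = 1625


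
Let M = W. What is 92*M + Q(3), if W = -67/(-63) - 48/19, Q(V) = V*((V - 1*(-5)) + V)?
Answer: -121591/1197 ≈ -101.58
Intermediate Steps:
Q(V) = V*(5 + 2*V) (Q(V) = V*((V + 5) + V) = V*((5 + V) + V) = V*(5 + 2*V))
W = -1751/1197 (W = -67*(-1/63) - 48*1/19 = 67/63 - 48/19 = -1751/1197 ≈ -1.4628)
M = -1751/1197 ≈ -1.4628
92*M + Q(3) = 92*(-1751/1197) + 3*(5 + 2*3) = -161092/1197 + 3*(5 + 6) = -161092/1197 + 3*11 = -161092/1197 + 33 = -121591/1197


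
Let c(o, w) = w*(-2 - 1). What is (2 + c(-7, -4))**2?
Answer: 196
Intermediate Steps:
c(o, w) = -3*w (c(o, w) = w*(-3) = -3*w)
(2 + c(-7, -4))**2 = (2 - 3*(-4))**2 = (2 + 12)**2 = 14**2 = 196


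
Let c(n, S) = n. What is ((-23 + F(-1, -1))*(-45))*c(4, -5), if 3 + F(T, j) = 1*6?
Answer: 3600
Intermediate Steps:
F(T, j) = 3 (F(T, j) = -3 + 1*6 = -3 + 6 = 3)
((-23 + F(-1, -1))*(-45))*c(4, -5) = ((-23 + 3)*(-45))*4 = -20*(-45)*4 = 900*4 = 3600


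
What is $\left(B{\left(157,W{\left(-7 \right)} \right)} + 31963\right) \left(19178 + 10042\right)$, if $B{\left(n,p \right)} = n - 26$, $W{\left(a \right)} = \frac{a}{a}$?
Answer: $937786680$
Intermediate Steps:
$W{\left(a \right)} = 1$
$B{\left(n,p \right)} = -26 + n$
$\left(B{\left(157,W{\left(-7 \right)} \right)} + 31963\right) \left(19178 + 10042\right) = \left(\left(-26 + 157\right) + 31963\right) \left(19178 + 10042\right) = \left(131 + 31963\right) 29220 = 32094 \cdot 29220 = 937786680$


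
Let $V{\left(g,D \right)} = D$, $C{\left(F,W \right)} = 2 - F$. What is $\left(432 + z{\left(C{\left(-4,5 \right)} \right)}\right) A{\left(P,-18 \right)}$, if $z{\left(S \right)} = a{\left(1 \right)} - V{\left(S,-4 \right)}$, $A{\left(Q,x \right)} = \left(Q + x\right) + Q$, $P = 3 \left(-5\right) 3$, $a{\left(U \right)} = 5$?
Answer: $-47628$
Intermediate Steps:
$P = -45$ ($P = \left(-15\right) 3 = -45$)
$A{\left(Q,x \right)} = x + 2 Q$
$z{\left(S \right)} = 9$ ($z{\left(S \right)} = 5 - -4 = 5 + 4 = 9$)
$\left(432 + z{\left(C{\left(-4,5 \right)} \right)}\right) A{\left(P,-18 \right)} = \left(432 + 9\right) \left(-18 + 2 \left(-45\right)\right) = 441 \left(-18 - 90\right) = 441 \left(-108\right) = -47628$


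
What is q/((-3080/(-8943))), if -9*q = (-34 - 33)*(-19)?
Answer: -344983/840 ≈ -410.69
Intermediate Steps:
q = -1273/9 (q = -(-34 - 33)*(-19)/9 = -(-67)*(-19)/9 = -⅑*1273 = -1273/9 ≈ -141.44)
q/((-3080/(-8943))) = -1273/(9*((-3080/(-8943)))) = -1273/(9*((-3080*(-1/8943)))) = -1273/(9*280/813) = -1273/9*813/280 = -344983/840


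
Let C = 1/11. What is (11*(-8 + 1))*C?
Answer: -7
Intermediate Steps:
C = 1/11 ≈ 0.090909
(11*(-8 + 1))*C = (11*(-8 + 1))*(1/11) = (11*(-7))*(1/11) = -77*1/11 = -7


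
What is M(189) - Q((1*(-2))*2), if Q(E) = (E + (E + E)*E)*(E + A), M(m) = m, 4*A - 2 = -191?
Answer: 1624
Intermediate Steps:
A = -189/4 (A = 1/2 + (1/4)*(-191) = 1/2 - 191/4 = -189/4 ≈ -47.250)
Q(E) = (-189/4 + E)*(E + 2*E**2) (Q(E) = (E + (E + E)*E)*(E - 189/4) = (E + (2*E)*E)*(-189/4 + E) = (E + 2*E**2)*(-189/4 + E) = (-189/4 + E)*(E + 2*E**2))
M(189) - Q((1*(-2))*2) = 189 - (1*(-2))*2*(-189 - 374*1*(-2)*2 + 8*((1*(-2))*2)**2)/4 = 189 - (-2*2)*(-189 - (-748)*2 + 8*(-2*2)**2)/4 = 189 - (-4)*(-189 - 374*(-4) + 8*(-4)**2)/4 = 189 - (-4)*(-189 + 1496 + 8*16)/4 = 189 - (-4)*(-189 + 1496 + 128)/4 = 189 - (-4)*1435/4 = 189 - 1*(-1435) = 189 + 1435 = 1624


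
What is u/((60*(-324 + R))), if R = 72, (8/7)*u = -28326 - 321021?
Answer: 116449/5760 ≈ 20.217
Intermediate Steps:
u = -2445429/8 (u = 7*(-28326 - 321021)/8 = (7/8)*(-349347) = -2445429/8 ≈ -3.0568e+5)
u/((60*(-324 + R))) = -2445429*1/(60*(-324 + 72))/8 = -2445429/(8*(60*(-252))) = -2445429/8/(-15120) = -2445429/8*(-1/15120) = 116449/5760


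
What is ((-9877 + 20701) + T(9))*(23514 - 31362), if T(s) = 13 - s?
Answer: -84978144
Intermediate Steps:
((-9877 + 20701) + T(9))*(23514 - 31362) = ((-9877 + 20701) + (13 - 1*9))*(23514 - 31362) = (10824 + (13 - 9))*(-7848) = (10824 + 4)*(-7848) = 10828*(-7848) = -84978144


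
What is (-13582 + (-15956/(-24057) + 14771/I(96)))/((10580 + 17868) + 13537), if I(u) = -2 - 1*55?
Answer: -6326246791/19190629755 ≈ -0.32965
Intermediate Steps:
I(u) = -57 (I(u) = -2 - 55 = -57)
(-13582 + (-15956/(-24057) + 14771/I(96)))/((10580 + 17868) + 13537) = (-13582 + (-15956/(-24057) + 14771/(-57)))/((10580 + 17868) + 13537) = (-13582 + (-15956*(-1/24057) + 14771*(-1/57)))/(28448 + 13537) = (-13582 + (15956/24057 - 14771/57))/41985 = (-13582 - 118145485/457083)*(1/41985) = -6326246791/457083*1/41985 = -6326246791/19190629755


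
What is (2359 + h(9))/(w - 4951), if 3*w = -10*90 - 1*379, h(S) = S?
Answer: -48/109 ≈ -0.44037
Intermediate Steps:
w = -1279/3 (w = (-10*90 - 1*379)/3 = (-900 - 379)/3 = (1/3)*(-1279) = -1279/3 ≈ -426.33)
(2359 + h(9))/(w - 4951) = (2359 + 9)/(-1279/3 - 4951) = 2368/(-16132/3) = 2368*(-3/16132) = -48/109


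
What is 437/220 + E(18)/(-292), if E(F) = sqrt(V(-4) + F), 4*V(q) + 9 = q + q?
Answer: 437/220 - sqrt(55)/584 ≈ 1.9737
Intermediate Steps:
V(q) = -9/4 + q/2 (V(q) = -9/4 + (q + q)/4 = -9/4 + (2*q)/4 = -9/4 + q/2)
E(F) = sqrt(-17/4 + F) (E(F) = sqrt((-9/4 + (1/2)*(-4)) + F) = sqrt((-9/4 - 2) + F) = sqrt(-17/4 + F))
437/220 + E(18)/(-292) = 437/220 + (sqrt(-17 + 4*18)/2)/(-292) = 437*(1/220) + (sqrt(-17 + 72)/2)*(-1/292) = 437/220 + (sqrt(55)/2)*(-1/292) = 437/220 - sqrt(55)/584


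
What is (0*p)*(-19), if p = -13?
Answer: 0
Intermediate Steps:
(0*p)*(-19) = (0*(-13))*(-19) = 0*(-19) = 0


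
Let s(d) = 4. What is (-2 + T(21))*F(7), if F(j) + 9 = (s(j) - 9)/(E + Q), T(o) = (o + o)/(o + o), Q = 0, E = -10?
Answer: 17/2 ≈ 8.5000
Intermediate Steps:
T(o) = 1 (T(o) = (2*o)/((2*o)) = (2*o)*(1/(2*o)) = 1)
F(j) = -17/2 (F(j) = -9 + (4 - 9)/(-10 + 0) = -9 - 5/(-10) = -9 - 5*(-⅒) = -9 + ½ = -17/2)
(-2 + T(21))*F(7) = (-2 + 1)*(-17/2) = -1*(-17/2) = 17/2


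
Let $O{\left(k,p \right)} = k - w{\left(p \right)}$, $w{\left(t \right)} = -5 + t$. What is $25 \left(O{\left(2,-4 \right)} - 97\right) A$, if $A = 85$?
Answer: $-182750$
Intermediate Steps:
$O{\left(k,p \right)} = 5 + k - p$ ($O{\left(k,p \right)} = k - \left(-5 + p\right) = 5 + k - p$)
$25 \left(O{\left(2,-4 \right)} - 97\right) A = 25 \left(\left(5 + 2 - -4\right) - 97\right) 85 = 25 \left(\left(5 + 2 + 4\right) - 97\right) 85 = 25 \left(11 - 97\right) 85 = 25 \left(-86\right) 85 = \left(-2150\right) 85 = -182750$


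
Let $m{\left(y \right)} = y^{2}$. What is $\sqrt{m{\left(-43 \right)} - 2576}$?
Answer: $i \sqrt{727} \approx 26.963 i$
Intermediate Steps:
$\sqrt{m{\left(-43 \right)} - 2576} = \sqrt{\left(-43\right)^{2} - 2576} = \sqrt{1849 - 2576} = \sqrt{-727} = i \sqrt{727}$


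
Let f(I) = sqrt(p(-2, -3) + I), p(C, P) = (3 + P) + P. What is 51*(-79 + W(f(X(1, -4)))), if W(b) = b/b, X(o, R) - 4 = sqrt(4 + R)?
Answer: -3978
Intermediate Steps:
p(C, P) = 3 + 2*P
X(o, R) = 4 + sqrt(4 + R)
f(I) = sqrt(-3 + I) (f(I) = sqrt((3 + 2*(-3)) + I) = sqrt((3 - 6) + I) = sqrt(-3 + I))
W(b) = 1
51*(-79 + W(f(X(1, -4)))) = 51*(-79 + 1) = 51*(-78) = -3978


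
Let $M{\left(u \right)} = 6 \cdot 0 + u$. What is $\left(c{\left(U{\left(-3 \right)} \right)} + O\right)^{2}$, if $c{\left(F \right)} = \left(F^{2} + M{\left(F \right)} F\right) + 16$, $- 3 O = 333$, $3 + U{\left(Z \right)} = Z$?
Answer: $529$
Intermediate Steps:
$U{\left(Z \right)} = -3 + Z$
$O = -111$ ($O = \left(- \frac{1}{3}\right) 333 = -111$)
$M{\left(u \right)} = u$ ($M{\left(u \right)} = 0 + u = u$)
$c{\left(F \right)} = 16 + 2 F^{2}$ ($c{\left(F \right)} = \left(F^{2} + F F\right) + 16 = \left(F^{2} + F^{2}\right) + 16 = 2 F^{2} + 16 = 16 + 2 F^{2}$)
$\left(c{\left(U{\left(-3 \right)} \right)} + O\right)^{2} = \left(\left(16 + 2 \left(-3 - 3\right)^{2}\right) - 111\right)^{2} = \left(\left(16 + 2 \left(-6\right)^{2}\right) - 111\right)^{2} = \left(\left(16 + 2 \cdot 36\right) - 111\right)^{2} = \left(\left(16 + 72\right) - 111\right)^{2} = \left(88 - 111\right)^{2} = \left(-23\right)^{2} = 529$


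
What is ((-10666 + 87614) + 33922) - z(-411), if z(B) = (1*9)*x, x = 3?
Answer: 110843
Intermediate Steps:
z(B) = 27 (z(B) = (1*9)*3 = 9*3 = 27)
((-10666 + 87614) + 33922) - z(-411) = ((-10666 + 87614) + 33922) - 1*27 = (76948 + 33922) - 27 = 110870 - 27 = 110843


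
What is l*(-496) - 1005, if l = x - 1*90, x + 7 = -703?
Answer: 395795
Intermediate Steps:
x = -710 (x = -7 - 703 = -710)
l = -800 (l = -710 - 1*90 = -710 - 90 = -800)
l*(-496) - 1005 = -800*(-496) - 1005 = 396800 - 1005 = 395795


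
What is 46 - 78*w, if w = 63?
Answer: -4868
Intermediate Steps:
46 - 78*w = 46 - 78*63 = 46 - 4914 = -4868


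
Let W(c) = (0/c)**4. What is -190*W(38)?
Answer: 0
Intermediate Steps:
W(c) = 0 (W(c) = 0**4 = 0)
-190*W(38) = -190*0 = 0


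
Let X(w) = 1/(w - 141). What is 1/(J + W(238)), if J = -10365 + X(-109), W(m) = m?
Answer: -250/2531751 ≈ -9.8746e-5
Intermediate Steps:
X(w) = 1/(-141 + w)
J = -2591251/250 (J = -10365 + 1/(-141 - 109) = -10365 + 1/(-250) = -10365 - 1/250 = -2591251/250 ≈ -10365.)
1/(J + W(238)) = 1/(-2591251/250 + 238) = 1/(-2531751/250) = -250/2531751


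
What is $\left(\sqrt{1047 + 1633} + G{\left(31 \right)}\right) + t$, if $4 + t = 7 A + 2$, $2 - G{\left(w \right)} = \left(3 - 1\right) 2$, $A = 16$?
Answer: $108 + 2 \sqrt{670} \approx 159.77$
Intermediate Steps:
$G{\left(w \right)} = -2$ ($G{\left(w \right)} = 2 - \left(3 - 1\right) 2 = 2 - 2 \cdot 2 = 2 - 4 = -2$)
$t = 110$ ($t = -4 + \left(7 \cdot 16 + 2\right) = -4 + \left(112 + 2\right) = -4 + 114 = 110$)
$\left(\sqrt{1047 + 1633} + G{\left(31 \right)}\right) + t = \left(\sqrt{1047 + 1633} - 2\right) + 110 = \left(\sqrt{2680} - 2\right) + 110 = \left(2 \sqrt{670} - 2\right) + 110 = \left(-2 + 2 \sqrt{670}\right) + 110 = 108 + 2 \sqrt{670}$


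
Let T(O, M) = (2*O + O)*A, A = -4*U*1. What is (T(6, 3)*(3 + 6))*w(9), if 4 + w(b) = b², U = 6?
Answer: -299376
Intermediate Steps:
A = -24 (A = -4*6*1 = -24*1 = -24)
T(O, M) = -72*O (T(O, M) = (2*O + O)*(-24) = (3*O)*(-24) = -72*O)
w(b) = -4 + b²
(T(6, 3)*(3 + 6))*w(9) = ((-72*6)*(3 + 6))*(-4 + 9²) = (-432*9)*(-4 + 81) = -3888*77 = -299376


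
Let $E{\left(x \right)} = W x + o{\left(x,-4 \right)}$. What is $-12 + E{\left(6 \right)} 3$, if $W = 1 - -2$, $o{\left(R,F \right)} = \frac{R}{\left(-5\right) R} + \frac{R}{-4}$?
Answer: $\frac{369}{10} \approx 36.9$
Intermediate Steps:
$o{\left(R,F \right)} = - \frac{1}{5} - \frac{R}{4}$ ($o{\left(R,F \right)} = R \left(- \frac{1}{5 R}\right) + R \left(- \frac{1}{4}\right) = - \frac{1}{5} - \frac{R}{4}$)
$W = 3$ ($W = 1 + 2 = 3$)
$E{\left(x \right)} = - \frac{1}{5} + \frac{11 x}{4}$ ($E{\left(x \right)} = 3 x - \left(\frac{1}{5} + \frac{x}{4}\right) = - \frac{1}{5} + \frac{11 x}{4}$)
$-12 + E{\left(6 \right)} 3 = -12 + \left(- \frac{1}{5} + \frac{11}{4} \cdot 6\right) 3 = -12 + \left(- \frac{1}{5} + \frac{33}{2}\right) 3 = -12 + \frac{163}{10} \cdot 3 = -12 + \frac{489}{10} = \frac{369}{10}$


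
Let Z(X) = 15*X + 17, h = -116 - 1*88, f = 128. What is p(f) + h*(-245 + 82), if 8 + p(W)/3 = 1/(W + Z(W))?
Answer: 68615823/2065 ≈ 33228.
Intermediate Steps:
h = -204 (h = -116 - 88 = -204)
Z(X) = 17 + 15*X
p(W) = -24 + 3/(17 + 16*W) (p(W) = -24 + 3/(W + (17 + 15*W)) = -24 + 3/(17 + 16*W))
p(f) + h*(-245 + 82) = 3*(-135 - 128*128)/(17 + 16*128) - 204*(-245 + 82) = 3*(-135 - 16384)/(17 + 2048) - 204*(-163) = 3*(-16519)/2065 + 33252 = 3*(1/2065)*(-16519) + 33252 = -49557/2065 + 33252 = 68615823/2065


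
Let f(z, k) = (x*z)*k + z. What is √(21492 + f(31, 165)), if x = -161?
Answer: 2*I*√200498 ≈ 895.54*I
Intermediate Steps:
f(z, k) = z - 161*k*z (f(z, k) = (-161*z)*k + z = -161*k*z + z = z - 161*k*z)
√(21492 + f(31, 165)) = √(21492 + 31*(1 - 161*165)) = √(21492 + 31*(1 - 26565)) = √(21492 + 31*(-26564)) = √(21492 - 823484) = √(-801992) = 2*I*√200498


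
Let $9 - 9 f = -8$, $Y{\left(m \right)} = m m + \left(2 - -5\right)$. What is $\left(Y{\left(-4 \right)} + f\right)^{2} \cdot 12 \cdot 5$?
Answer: $\frac{1003520}{27} \approx 37167.0$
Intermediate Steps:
$Y{\left(m \right)} = 7 + m^{2}$ ($Y{\left(m \right)} = m^{2} + \left(2 + 5\right) = m^{2} + 7 = 7 + m^{2}$)
$f = \frac{17}{9}$ ($f = 1 - - \frac{8}{9} = 1 + \frac{8}{9} = \frac{17}{9} \approx 1.8889$)
$\left(Y{\left(-4 \right)} + f\right)^{2} \cdot 12 \cdot 5 = \left(\left(7 + \left(-4\right)^{2}\right) + \frac{17}{9}\right)^{2} \cdot 12 \cdot 5 = \left(\left(7 + 16\right) + \frac{17}{9}\right)^{2} \cdot 60 = \left(23 + \frac{17}{9}\right)^{2} \cdot 60 = \left(\frac{224}{9}\right)^{2} \cdot 60 = \frac{50176}{81} \cdot 60 = \frac{1003520}{27}$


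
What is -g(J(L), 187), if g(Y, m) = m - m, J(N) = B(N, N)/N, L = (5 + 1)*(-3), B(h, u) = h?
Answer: 0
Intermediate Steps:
L = -18 (L = 6*(-3) = -18)
J(N) = 1 (J(N) = N/N = 1)
g(Y, m) = 0
-g(J(L), 187) = -1*0 = 0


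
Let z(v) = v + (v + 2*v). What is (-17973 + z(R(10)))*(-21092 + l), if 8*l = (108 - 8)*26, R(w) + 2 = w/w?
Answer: 373328359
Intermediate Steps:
R(w) = -1 (R(w) = -2 + w/w = -2 + 1 = -1)
z(v) = 4*v (z(v) = v + 3*v = 4*v)
l = 325 (l = ((108 - 8)*26)/8 = (100*26)/8 = (⅛)*2600 = 325)
(-17973 + z(R(10)))*(-21092 + l) = (-17973 + 4*(-1))*(-21092 + 325) = (-17973 - 4)*(-20767) = -17977*(-20767) = 373328359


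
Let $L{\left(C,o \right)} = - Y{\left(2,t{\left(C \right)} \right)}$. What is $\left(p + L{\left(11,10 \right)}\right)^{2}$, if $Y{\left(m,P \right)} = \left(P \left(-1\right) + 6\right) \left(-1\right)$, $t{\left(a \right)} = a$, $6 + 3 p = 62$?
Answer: $\frac{1681}{9} \approx 186.78$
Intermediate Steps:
$p = \frac{56}{3}$ ($p = -2 + \frac{1}{3} \cdot 62 = -2 + \frac{62}{3} = \frac{56}{3} \approx 18.667$)
$Y{\left(m,P \right)} = -6 + P$ ($Y{\left(m,P \right)} = \left(- P + 6\right) \left(-1\right) = \left(6 - P\right) \left(-1\right) = -6 + P$)
$L{\left(C,o \right)} = 6 - C$ ($L{\left(C,o \right)} = - (-6 + C) = 6 - C$)
$\left(p + L{\left(11,10 \right)}\right)^{2} = \left(\frac{56}{3} + \left(6 - 11\right)\right)^{2} = \left(\frac{56}{3} - 5\right)^{2} = \left(\frac{41}{3}\right)^{2} = \frac{1681}{9}$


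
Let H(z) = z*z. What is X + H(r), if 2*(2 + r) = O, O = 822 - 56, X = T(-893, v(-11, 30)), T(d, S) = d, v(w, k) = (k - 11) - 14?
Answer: 144268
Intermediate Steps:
v(w, k) = -25 + k (v(w, k) = (-11 + k) - 14 = -25 + k)
X = -893
O = 766
r = 381 (r = -2 + (½)*766 = -2 + 383 = 381)
H(z) = z²
X + H(r) = -893 + 381² = -893 + 145161 = 144268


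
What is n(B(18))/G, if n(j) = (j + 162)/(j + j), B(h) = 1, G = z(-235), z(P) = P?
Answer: -163/470 ≈ -0.34681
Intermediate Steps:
G = -235
n(j) = (162 + j)/(2*j) (n(j) = (162 + j)/((2*j)) = (162 + j)*(1/(2*j)) = (162 + j)/(2*j))
n(B(18))/G = ((1/2)*(162 + 1)/1)/(-235) = ((1/2)*1*163)*(-1/235) = (163/2)*(-1/235) = -163/470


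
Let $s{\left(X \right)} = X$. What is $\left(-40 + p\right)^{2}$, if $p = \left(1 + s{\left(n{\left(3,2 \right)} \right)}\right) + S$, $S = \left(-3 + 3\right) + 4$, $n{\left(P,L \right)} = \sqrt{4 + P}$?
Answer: $\left(35 - \sqrt{7}\right)^{2} \approx 1046.8$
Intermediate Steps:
$S = 4$ ($S = 0 + 4 = 4$)
$p = 5 + \sqrt{7}$ ($p = \left(1 + \sqrt{4 + 3}\right) + 4 = \left(1 + \sqrt{7}\right) + 4 = 5 + \sqrt{7} \approx 7.6458$)
$\left(-40 + p\right)^{2} = \left(-40 + \left(5 + \sqrt{7}\right)\right)^{2} = \left(-35 + \sqrt{7}\right)^{2}$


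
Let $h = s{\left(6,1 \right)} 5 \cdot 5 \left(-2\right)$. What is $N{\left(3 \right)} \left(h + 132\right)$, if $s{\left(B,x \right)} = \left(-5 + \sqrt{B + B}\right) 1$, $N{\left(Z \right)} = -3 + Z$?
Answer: $0$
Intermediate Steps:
$s{\left(B,x \right)} = -5 + \sqrt{2} \sqrt{B}$ ($s{\left(B,x \right)} = \left(-5 + \sqrt{2 B}\right) 1 = \left(-5 + \sqrt{2} \sqrt{B}\right) 1 = -5 + \sqrt{2} \sqrt{B}$)
$h = 250 - 100 \sqrt{3}$ ($h = \left(-5 + \sqrt{2} \sqrt{6}\right) 5 \cdot 5 \left(-2\right) = \left(-5 + 2 \sqrt{3}\right) 5 \left(-10\right) = \left(-25 + 10 \sqrt{3}\right) \left(-10\right) = 250 - 100 \sqrt{3} \approx 76.795$)
$N{\left(3 \right)} \left(h + 132\right) = \left(-3 + 3\right) \left(\left(250 - 100 \sqrt{3}\right) + 132\right) = 0 \left(382 - 100 \sqrt{3}\right) = 0$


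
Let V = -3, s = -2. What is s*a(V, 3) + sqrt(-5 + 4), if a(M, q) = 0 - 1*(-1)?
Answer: -2 + I ≈ -2.0 + 1.0*I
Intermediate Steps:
a(M, q) = 1 (a(M, q) = 0 + 1 = 1)
s*a(V, 3) + sqrt(-5 + 4) = -2*1 + sqrt(-5 + 4) = -2 + sqrt(-1) = -2 + I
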